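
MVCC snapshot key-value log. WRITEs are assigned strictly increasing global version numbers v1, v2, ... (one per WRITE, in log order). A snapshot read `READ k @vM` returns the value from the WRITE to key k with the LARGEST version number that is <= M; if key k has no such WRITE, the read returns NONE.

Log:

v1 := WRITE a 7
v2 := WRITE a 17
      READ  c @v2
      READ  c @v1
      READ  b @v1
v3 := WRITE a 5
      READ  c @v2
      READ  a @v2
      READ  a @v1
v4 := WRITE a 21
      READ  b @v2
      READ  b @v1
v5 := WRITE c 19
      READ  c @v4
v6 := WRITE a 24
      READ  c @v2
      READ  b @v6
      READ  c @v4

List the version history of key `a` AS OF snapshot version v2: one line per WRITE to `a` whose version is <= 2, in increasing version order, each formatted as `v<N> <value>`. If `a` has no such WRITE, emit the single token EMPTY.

Answer: v1 7
v2 17

Derivation:
Scan writes for key=a with version <= 2:
  v1 WRITE a 7 -> keep
  v2 WRITE a 17 -> keep
  v3 WRITE a 5 -> drop (> snap)
  v4 WRITE a 21 -> drop (> snap)
  v5 WRITE c 19 -> skip
  v6 WRITE a 24 -> drop (> snap)
Collected: [(1, 7), (2, 17)]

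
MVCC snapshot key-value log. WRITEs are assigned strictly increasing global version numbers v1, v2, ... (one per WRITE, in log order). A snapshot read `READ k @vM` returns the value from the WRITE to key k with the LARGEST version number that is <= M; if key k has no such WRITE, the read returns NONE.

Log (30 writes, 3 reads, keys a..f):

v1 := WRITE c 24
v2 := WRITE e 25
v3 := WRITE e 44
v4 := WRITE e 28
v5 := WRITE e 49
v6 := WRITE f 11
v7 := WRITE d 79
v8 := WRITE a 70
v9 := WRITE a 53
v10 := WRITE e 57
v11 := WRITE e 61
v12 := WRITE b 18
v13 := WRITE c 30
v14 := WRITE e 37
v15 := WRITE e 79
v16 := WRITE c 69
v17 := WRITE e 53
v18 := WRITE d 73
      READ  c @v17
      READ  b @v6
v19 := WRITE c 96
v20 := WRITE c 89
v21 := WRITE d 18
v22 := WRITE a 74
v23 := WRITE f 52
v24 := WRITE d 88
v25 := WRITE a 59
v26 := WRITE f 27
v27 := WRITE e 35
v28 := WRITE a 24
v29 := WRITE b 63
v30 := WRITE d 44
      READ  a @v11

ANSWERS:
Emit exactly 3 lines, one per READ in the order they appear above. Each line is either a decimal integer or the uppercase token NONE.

Answer: 69
NONE
53

Derivation:
v1: WRITE c=24  (c history now [(1, 24)])
v2: WRITE e=25  (e history now [(2, 25)])
v3: WRITE e=44  (e history now [(2, 25), (3, 44)])
v4: WRITE e=28  (e history now [(2, 25), (3, 44), (4, 28)])
v5: WRITE e=49  (e history now [(2, 25), (3, 44), (4, 28), (5, 49)])
v6: WRITE f=11  (f history now [(6, 11)])
v7: WRITE d=79  (d history now [(7, 79)])
v8: WRITE a=70  (a history now [(8, 70)])
v9: WRITE a=53  (a history now [(8, 70), (9, 53)])
v10: WRITE e=57  (e history now [(2, 25), (3, 44), (4, 28), (5, 49), (10, 57)])
v11: WRITE e=61  (e history now [(2, 25), (3, 44), (4, 28), (5, 49), (10, 57), (11, 61)])
v12: WRITE b=18  (b history now [(12, 18)])
v13: WRITE c=30  (c history now [(1, 24), (13, 30)])
v14: WRITE e=37  (e history now [(2, 25), (3, 44), (4, 28), (5, 49), (10, 57), (11, 61), (14, 37)])
v15: WRITE e=79  (e history now [(2, 25), (3, 44), (4, 28), (5, 49), (10, 57), (11, 61), (14, 37), (15, 79)])
v16: WRITE c=69  (c history now [(1, 24), (13, 30), (16, 69)])
v17: WRITE e=53  (e history now [(2, 25), (3, 44), (4, 28), (5, 49), (10, 57), (11, 61), (14, 37), (15, 79), (17, 53)])
v18: WRITE d=73  (d history now [(7, 79), (18, 73)])
READ c @v17: history=[(1, 24), (13, 30), (16, 69)] -> pick v16 -> 69
READ b @v6: history=[(12, 18)] -> no version <= 6 -> NONE
v19: WRITE c=96  (c history now [(1, 24), (13, 30), (16, 69), (19, 96)])
v20: WRITE c=89  (c history now [(1, 24), (13, 30), (16, 69), (19, 96), (20, 89)])
v21: WRITE d=18  (d history now [(7, 79), (18, 73), (21, 18)])
v22: WRITE a=74  (a history now [(8, 70), (9, 53), (22, 74)])
v23: WRITE f=52  (f history now [(6, 11), (23, 52)])
v24: WRITE d=88  (d history now [(7, 79), (18, 73), (21, 18), (24, 88)])
v25: WRITE a=59  (a history now [(8, 70), (9, 53), (22, 74), (25, 59)])
v26: WRITE f=27  (f history now [(6, 11), (23, 52), (26, 27)])
v27: WRITE e=35  (e history now [(2, 25), (3, 44), (4, 28), (5, 49), (10, 57), (11, 61), (14, 37), (15, 79), (17, 53), (27, 35)])
v28: WRITE a=24  (a history now [(8, 70), (9, 53), (22, 74), (25, 59), (28, 24)])
v29: WRITE b=63  (b history now [(12, 18), (29, 63)])
v30: WRITE d=44  (d history now [(7, 79), (18, 73), (21, 18), (24, 88), (30, 44)])
READ a @v11: history=[(8, 70), (9, 53), (22, 74), (25, 59), (28, 24)] -> pick v9 -> 53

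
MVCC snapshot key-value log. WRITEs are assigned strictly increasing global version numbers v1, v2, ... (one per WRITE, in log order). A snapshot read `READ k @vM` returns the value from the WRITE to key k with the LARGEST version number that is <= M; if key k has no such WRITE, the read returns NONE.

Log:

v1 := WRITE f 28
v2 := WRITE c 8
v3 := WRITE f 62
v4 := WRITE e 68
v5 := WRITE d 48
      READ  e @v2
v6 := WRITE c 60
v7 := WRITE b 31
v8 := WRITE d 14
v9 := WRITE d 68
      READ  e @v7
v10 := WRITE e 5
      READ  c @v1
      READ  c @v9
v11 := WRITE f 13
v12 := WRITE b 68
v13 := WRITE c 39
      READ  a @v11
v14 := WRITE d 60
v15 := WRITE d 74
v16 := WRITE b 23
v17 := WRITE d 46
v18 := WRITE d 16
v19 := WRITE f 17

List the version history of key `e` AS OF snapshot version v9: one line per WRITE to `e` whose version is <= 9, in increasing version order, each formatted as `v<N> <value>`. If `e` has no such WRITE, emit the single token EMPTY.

Scan writes for key=e with version <= 9:
  v1 WRITE f 28 -> skip
  v2 WRITE c 8 -> skip
  v3 WRITE f 62 -> skip
  v4 WRITE e 68 -> keep
  v5 WRITE d 48 -> skip
  v6 WRITE c 60 -> skip
  v7 WRITE b 31 -> skip
  v8 WRITE d 14 -> skip
  v9 WRITE d 68 -> skip
  v10 WRITE e 5 -> drop (> snap)
  v11 WRITE f 13 -> skip
  v12 WRITE b 68 -> skip
  v13 WRITE c 39 -> skip
  v14 WRITE d 60 -> skip
  v15 WRITE d 74 -> skip
  v16 WRITE b 23 -> skip
  v17 WRITE d 46 -> skip
  v18 WRITE d 16 -> skip
  v19 WRITE f 17 -> skip
Collected: [(4, 68)]

Answer: v4 68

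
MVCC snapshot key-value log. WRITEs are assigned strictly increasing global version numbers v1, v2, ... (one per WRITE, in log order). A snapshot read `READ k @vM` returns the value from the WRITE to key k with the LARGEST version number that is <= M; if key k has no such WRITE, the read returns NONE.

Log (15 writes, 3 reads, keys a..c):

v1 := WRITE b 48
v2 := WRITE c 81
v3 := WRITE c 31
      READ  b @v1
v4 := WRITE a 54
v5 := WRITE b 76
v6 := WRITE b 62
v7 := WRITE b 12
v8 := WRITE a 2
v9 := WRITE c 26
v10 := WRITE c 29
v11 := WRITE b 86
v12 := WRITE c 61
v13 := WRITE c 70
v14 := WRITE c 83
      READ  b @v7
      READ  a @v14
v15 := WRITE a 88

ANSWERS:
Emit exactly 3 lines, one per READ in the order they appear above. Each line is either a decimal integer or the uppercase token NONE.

Answer: 48
12
2

Derivation:
v1: WRITE b=48  (b history now [(1, 48)])
v2: WRITE c=81  (c history now [(2, 81)])
v3: WRITE c=31  (c history now [(2, 81), (3, 31)])
READ b @v1: history=[(1, 48)] -> pick v1 -> 48
v4: WRITE a=54  (a history now [(4, 54)])
v5: WRITE b=76  (b history now [(1, 48), (5, 76)])
v6: WRITE b=62  (b history now [(1, 48), (5, 76), (6, 62)])
v7: WRITE b=12  (b history now [(1, 48), (5, 76), (6, 62), (7, 12)])
v8: WRITE a=2  (a history now [(4, 54), (8, 2)])
v9: WRITE c=26  (c history now [(2, 81), (3, 31), (9, 26)])
v10: WRITE c=29  (c history now [(2, 81), (3, 31), (9, 26), (10, 29)])
v11: WRITE b=86  (b history now [(1, 48), (5, 76), (6, 62), (7, 12), (11, 86)])
v12: WRITE c=61  (c history now [(2, 81), (3, 31), (9, 26), (10, 29), (12, 61)])
v13: WRITE c=70  (c history now [(2, 81), (3, 31), (9, 26), (10, 29), (12, 61), (13, 70)])
v14: WRITE c=83  (c history now [(2, 81), (3, 31), (9, 26), (10, 29), (12, 61), (13, 70), (14, 83)])
READ b @v7: history=[(1, 48), (5, 76), (6, 62), (7, 12), (11, 86)] -> pick v7 -> 12
READ a @v14: history=[(4, 54), (8, 2)] -> pick v8 -> 2
v15: WRITE a=88  (a history now [(4, 54), (8, 2), (15, 88)])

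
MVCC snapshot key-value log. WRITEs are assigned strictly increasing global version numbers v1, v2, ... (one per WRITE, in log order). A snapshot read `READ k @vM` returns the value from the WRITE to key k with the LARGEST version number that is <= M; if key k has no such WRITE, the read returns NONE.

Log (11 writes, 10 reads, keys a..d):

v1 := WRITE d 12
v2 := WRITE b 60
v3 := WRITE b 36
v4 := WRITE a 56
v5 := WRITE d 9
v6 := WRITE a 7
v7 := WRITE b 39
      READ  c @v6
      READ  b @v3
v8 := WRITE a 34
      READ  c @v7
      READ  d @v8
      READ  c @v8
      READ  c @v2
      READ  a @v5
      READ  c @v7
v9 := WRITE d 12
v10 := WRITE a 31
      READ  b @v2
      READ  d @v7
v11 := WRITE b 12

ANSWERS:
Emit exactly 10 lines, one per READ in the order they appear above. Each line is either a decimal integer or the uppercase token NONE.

v1: WRITE d=12  (d history now [(1, 12)])
v2: WRITE b=60  (b history now [(2, 60)])
v3: WRITE b=36  (b history now [(2, 60), (3, 36)])
v4: WRITE a=56  (a history now [(4, 56)])
v5: WRITE d=9  (d history now [(1, 12), (5, 9)])
v6: WRITE a=7  (a history now [(4, 56), (6, 7)])
v7: WRITE b=39  (b history now [(2, 60), (3, 36), (7, 39)])
READ c @v6: history=[] -> no version <= 6 -> NONE
READ b @v3: history=[(2, 60), (3, 36), (7, 39)] -> pick v3 -> 36
v8: WRITE a=34  (a history now [(4, 56), (6, 7), (8, 34)])
READ c @v7: history=[] -> no version <= 7 -> NONE
READ d @v8: history=[(1, 12), (5, 9)] -> pick v5 -> 9
READ c @v8: history=[] -> no version <= 8 -> NONE
READ c @v2: history=[] -> no version <= 2 -> NONE
READ a @v5: history=[(4, 56), (6, 7), (8, 34)] -> pick v4 -> 56
READ c @v7: history=[] -> no version <= 7 -> NONE
v9: WRITE d=12  (d history now [(1, 12), (5, 9), (9, 12)])
v10: WRITE a=31  (a history now [(4, 56), (6, 7), (8, 34), (10, 31)])
READ b @v2: history=[(2, 60), (3, 36), (7, 39)] -> pick v2 -> 60
READ d @v7: history=[(1, 12), (5, 9), (9, 12)] -> pick v5 -> 9
v11: WRITE b=12  (b history now [(2, 60), (3, 36), (7, 39), (11, 12)])

Answer: NONE
36
NONE
9
NONE
NONE
56
NONE
60
9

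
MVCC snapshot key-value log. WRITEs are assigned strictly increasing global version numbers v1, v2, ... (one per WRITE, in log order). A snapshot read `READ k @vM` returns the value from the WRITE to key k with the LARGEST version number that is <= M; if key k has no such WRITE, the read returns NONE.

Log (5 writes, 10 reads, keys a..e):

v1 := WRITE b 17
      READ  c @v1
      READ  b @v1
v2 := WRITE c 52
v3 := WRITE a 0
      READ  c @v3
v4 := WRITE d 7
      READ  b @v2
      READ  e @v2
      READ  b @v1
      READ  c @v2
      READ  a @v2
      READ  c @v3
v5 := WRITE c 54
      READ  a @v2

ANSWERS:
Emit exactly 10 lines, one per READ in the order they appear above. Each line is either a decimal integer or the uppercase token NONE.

v1: WRITE b=17  (b history now [(1, 17)])
READ c @v1: history=[] -> no version <= 1 -> NONE
READ b @v1: history=[(1, 17)] -> pick v1 -> 17
v2: WRITE c=52  (c history now [(2, 52)])
v3: WRITE a=0  (a history now [(3, 0)])
READ c @v3: history=[(2, 52)] -> pick v2 -> 52
v4: WRITE d=7  (d history now [(4, 7)])
READ b @v2: history=[(1, 17)] -> pick v1 -> 17
READ e @v2: history=[] -> no version <= 2 -> NONE
READ b @v1: history=[(1, 17)] -> pick v1 -> 17
READ c @v2: history=[(2, 52)] -> pick v2 -> 52
READ a @v2: history=[(3, 0)] -> no version <= 2 -> NONE
READ c @v3: history=[(2, 52)] -> pick v2 -> 52
v5: WRITE c=54  (c history now [(2, 52), (5, 54)])
READ a @v2: history=[(3, 0)] -> no version <= 2 -> NONE

Answer: NONE
17
52
17
NONE
17
52
NONE
52
NONE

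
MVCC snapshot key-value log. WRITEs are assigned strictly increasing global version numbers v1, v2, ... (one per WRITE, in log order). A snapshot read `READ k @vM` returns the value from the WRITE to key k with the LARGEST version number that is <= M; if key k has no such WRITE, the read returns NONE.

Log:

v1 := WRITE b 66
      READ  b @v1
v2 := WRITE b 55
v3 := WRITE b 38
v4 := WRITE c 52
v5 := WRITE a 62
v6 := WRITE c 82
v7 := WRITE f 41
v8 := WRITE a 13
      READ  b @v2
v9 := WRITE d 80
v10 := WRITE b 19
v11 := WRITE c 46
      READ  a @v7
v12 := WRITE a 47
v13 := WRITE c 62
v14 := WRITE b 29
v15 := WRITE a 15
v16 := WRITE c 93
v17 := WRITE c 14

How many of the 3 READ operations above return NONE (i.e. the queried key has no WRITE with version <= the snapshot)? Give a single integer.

Answer: 0

Derivation:
v1: WRITE b=66  (b history now [(1, 66)])
READ b @v1: history=[(1, 66)] -> pick v1 -> 66
v2: WRITE b=55  (b history now [(1, 66), (2, 55)])
v3: WRITE b=38  (b history now [(1, 66), (2, 55), (3, 38)])
v4: WRITE c=52  (c history now [(4, 52)])
v5: WRITE a=62  (a history now [(5, 62)])
v6: WRITE c=82  (c history now [(4, 52), (6, 82)])
v7: WRITE f=41  (f history now [(7, 41)])
v8: WRITE a=13  (a history now [(5, 62), (8, 13)])
READ b @v2: history=[(1, 66), (2, 55), (3, 38)] -> pick v2 -> 55
v9: WRITE d=80  (d history now [(9, 80)])
v10: WRITE b=19  (b history now [(1, 66), (2, 55), (3, 38), (10, 19)])
v11: WRITE c=46  (c history now [(4, 52), (6, 82), (11, 46)])
READ a @v7: history=[(5, 62), (8, 13)] -> pick v5 -> 62
v12: WRITE a=47  (a history now [(5, 62), (8, 13), (12, 47)])
v13: WRITE c=62  (c history now [(4, 52), (6, 82), (11, 46), (13, 62)])
v14: WRITE b=29  (b history now [(1, 66), (2, 55), (3, 38), (10, 19), (14, 29)])
v15: WRITE a=15  (a history now [(5, 62), (8, 13), (12, 47), (15, 15)])
v16: WRITE c=93  (c history now [(4, 52), (6, 82), (11, 46), (13, 62), (16, 93)])
v17: WRITE c=14  (c history now [(4, 52), (6, 82), (11, 46), (13, 62), (16, 93), (17, 14)])
Read results in order: ['66', '55', '62']
NONE count = 0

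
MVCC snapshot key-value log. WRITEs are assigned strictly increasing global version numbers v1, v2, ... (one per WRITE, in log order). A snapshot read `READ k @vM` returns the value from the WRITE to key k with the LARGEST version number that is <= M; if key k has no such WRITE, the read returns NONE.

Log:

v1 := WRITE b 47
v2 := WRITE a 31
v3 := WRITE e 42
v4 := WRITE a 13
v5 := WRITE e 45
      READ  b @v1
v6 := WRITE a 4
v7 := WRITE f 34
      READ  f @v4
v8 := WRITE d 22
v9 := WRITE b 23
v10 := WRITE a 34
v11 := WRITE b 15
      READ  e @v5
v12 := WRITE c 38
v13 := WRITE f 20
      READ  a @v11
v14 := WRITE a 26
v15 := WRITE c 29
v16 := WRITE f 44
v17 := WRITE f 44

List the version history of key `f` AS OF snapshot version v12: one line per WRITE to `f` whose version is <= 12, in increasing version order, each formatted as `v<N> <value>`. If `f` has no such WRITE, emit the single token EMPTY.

Scan writes for key=f with version <= 12:
  v1 WRITE b 47 -> skip
  v2 WRITE a 31 -> skip
  v3 WRITE e 42 -> skip
  v4 WRITE a 13 -> skip
  v5 WRITE e 45 -> skip
  v6 WRITE a 4 -> skip
  v7 WRITE f 34 -> keep
  v8 WRITE d 22 -> skip
  v9 WRITE b 23 -> skip
  v10 WRITE a 34 -> skip
  v11 WRITE b 15 -> skip
  v12 WRITE c 38 -> skip
  v13 WRITE f 20 -> drop (> snap)
  v14 WRITE a 26 -> skip
  v15 WRITE c 29 -> skip
  v16 WRITE f 44 -> drop (> snap)
  v17 WRITE f 44 -> drop (> snap)
Collected: [(7, 34)]

Answer: v7 34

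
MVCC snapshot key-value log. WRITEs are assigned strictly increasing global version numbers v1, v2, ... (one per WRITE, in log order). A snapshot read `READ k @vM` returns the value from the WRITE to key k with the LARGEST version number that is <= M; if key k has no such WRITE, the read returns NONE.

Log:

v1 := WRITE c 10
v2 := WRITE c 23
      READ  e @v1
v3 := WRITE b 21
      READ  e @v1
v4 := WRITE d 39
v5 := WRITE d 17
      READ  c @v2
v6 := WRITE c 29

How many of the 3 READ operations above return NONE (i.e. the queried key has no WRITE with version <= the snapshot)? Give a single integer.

Answer: 2

Derivation:
v1: WRITE c=10  (c history now [(1, 10)])
v2: WRITE c=23  (c history now [(1, 10), (2, 23)])
READ e @v1: history=[] -> no version <= 1 -> NONE
v3: WRITE b=21  (b history now [(3, 21)])
READ e @v1: history=[] -> no version <= 1 -> NONE
v4: WRITE d=39  (d history now [(4, 39)])
v5: WRITE d=17  (d history now [(4, 39), (5, 17)])
READ c @v2: history=[(1, 10), (2, 23)] -> pick v2 -> 23
v6: WRITE c=29  (c history now [(1, 10), (2, 23), (6, 29)])
Read results in order: ['NONE', 'NONE', '23']
NONE count = 2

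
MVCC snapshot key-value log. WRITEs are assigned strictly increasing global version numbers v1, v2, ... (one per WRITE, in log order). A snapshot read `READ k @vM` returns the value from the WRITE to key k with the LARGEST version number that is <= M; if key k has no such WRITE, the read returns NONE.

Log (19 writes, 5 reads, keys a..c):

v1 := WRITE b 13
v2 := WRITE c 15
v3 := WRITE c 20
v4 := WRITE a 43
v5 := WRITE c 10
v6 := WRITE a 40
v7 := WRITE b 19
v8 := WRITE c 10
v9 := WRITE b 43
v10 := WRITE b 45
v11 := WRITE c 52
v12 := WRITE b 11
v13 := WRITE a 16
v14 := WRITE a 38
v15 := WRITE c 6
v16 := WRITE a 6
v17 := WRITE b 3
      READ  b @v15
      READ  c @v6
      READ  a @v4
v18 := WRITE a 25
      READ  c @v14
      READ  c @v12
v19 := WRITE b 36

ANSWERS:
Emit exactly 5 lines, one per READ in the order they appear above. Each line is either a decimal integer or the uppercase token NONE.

Answer: 11
10
43
52
52

Derivation:
v1: WRITE b=13  (b history now [(1, 13)])
v2: WRITE c=15  (c history now [(2, 15)])
v3: WRITE c=20  (c history now [(2, 15), (3, 20)])
v4: WRITE a=43  (a history now [(4, 43)])
v5: WRITE c=10  (c history now [(2, 15), (3, 20), (5, 10)])
v6: WRITE a=40  (a history now [(4, 43), (6, 40)])
v7: WRITE b=19  (b history now [(1, 13), (7, 19)])
v8: WRITE c=10  (c history now [(2, 15), (3, 20), (5, 10), (8, 10)])
v9: WRITE b=43  (b history now [(1, 13), (7, 19), (9, 43)])
v10: WRITE b=45  (b history now [(1, 13), (7, 19), (9, 43), (10, 45)])
v11: WRITE c=52  (c history now [(2, 15), (3, 20), (5, 10), (8, 10), (11, 52)])
v12: WRITE b=11  (b history now [(1, 13), (7, 19), (9, 43), (10, 45), (12, 11)])
v13: WRITE a=16  (a history now [(4, 43), (6, 40), (13, 16)])
v14: WRITE a=38  (a history now [(4, 43), (6, 40), (13, 16), (14, 38)])
v15: WRITE c=6  (c history now [(2, 15), (3, 20), (5, 10), (8, 10), (11, 52), (15, 6)])
v16: WRITE a=6  (a history now [(4, 43), (6, 40), (13, 16), (14, 38), (16, 6)])
v17: WRITE b=3  (b history now [(1, 13), (7, 19), (9, 43), (10, 45), (12, 11), (17, 3)])
READ b @v15: history=[(1, 13), (7, 19), (9, 43), (10, 45), (12, 11), (17, 3)] -> pick v12 -> 11
READ c @v6: history=[(2, 15), (3, 20), (5, 10), (8, 10), (11, 52), (15, 6)] -> pick v5 -> 10
READ a @v4: history=[(4, 43), (6, 40), (13, 16), (14, 38), (16, 6)] -> pick v4 -> 43
v18: WRITE a=25  (a history now [(4, 43), (6, 40), (13, 16), (14, 38), (16, 6), (18, 25)])
READ c @v14: history=[(2, 15), (3, 20), (5, 10), (8, 10), (11, 52), (15, 6)] -> pick v11 -> 52
READ c @v12: history=[(2, 15), (3, 20), (5, 10), (8, 10), (11, 52), (15, 6)] -> pick v11 -> 52
v19: WRITE b=36  (b history now [(1, 13), (7, 19), (9, 43), (10, 45), (12, 11), (17, 3), (19, 36)])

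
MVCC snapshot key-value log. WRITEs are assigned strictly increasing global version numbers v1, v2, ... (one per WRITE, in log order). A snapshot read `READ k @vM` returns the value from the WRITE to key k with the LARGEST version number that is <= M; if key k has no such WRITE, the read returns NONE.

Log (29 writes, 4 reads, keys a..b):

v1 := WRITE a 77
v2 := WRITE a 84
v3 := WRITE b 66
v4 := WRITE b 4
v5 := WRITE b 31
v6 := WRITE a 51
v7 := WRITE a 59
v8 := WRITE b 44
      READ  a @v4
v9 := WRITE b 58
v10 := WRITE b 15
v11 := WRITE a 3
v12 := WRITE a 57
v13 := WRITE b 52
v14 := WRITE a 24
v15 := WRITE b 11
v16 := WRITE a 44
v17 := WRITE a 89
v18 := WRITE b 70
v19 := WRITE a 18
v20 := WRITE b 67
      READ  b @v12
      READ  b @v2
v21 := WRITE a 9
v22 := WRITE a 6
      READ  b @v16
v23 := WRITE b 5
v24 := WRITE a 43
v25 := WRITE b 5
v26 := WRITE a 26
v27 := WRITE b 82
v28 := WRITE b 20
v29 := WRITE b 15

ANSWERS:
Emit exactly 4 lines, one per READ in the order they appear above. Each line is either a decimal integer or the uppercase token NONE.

Answer: 84
15
NONE
11

Derivation:
v1: WRITE a=77  (a history now [(1, 77)])
v2: WRITE a=84  (a history now [(1, 77), (2, 84)])
v3: WRITE b=66  (b history now [(3, 66)])
v4: WRITE b=4  (b history now [(3, 66), (4, 4)])
v5: WRITE b=31  (b history now [(3, 66), (4, 4), (5, 31)])
v6: WRITE a=51  (a history now [(1, 77), (2, 84), (6, 51)])
v7: WRITE a=59  (a history now [(1, 77), (2, 84), (6, 51), (7, 59)])
v8: WRITE b=44  (b history now [(3, 66), (4, 4), (5, 31), (8, 44)])
READ a @v4: history=[(1, 77), (2, 84), (6, 51), (7, 59)] -> pick v2 -> 84
v9: WRITE b=58  (b history now [(3, 66), (4, 4), (5, 31), (8, 44), (9, 58)])
v10: WRITE b=15  (b history now [(3, 66), (4, 4), (5, 31), (8, 44), (9, 58), (10, 15)])
v11: WRITE a=3  (a history now [(1, 77), (2, 84), (6, 51), (7, 59), (11, 3)])
v12: WRITE a=57  (a history now [(1, 77), (2, 84), (6, 51), (7, 59), (11, 3), (12, 57)])
v13: WRITE b=52  (b history now [(3, 66), (4, 4), (5, 31), (8, 44), (9, 58), (10, 15), (13, 52)])
v14: WRITE a=24  (a history now [(1, 77), (2, 84), (6, 51), (7, 59), (11, 3), (12, 57), (14, 24)])
v15: WRITE b=11  (b history now [(3, 66), (4, 4), (5, 31), (8, 44), (9, 58), (10, 15), (13, 52), (15, 11)])
v16: WRITE a=44  (a history now [(1, 77), (2, 84), (6, 51), (7, 59), (11, 3), (12, 57), (14, 24), (16, 44)])
v17: WRITE a=89  (a history now [(1, 77), (2, 84), (6, 51), (7, 59), (11, 3), (12, 57), (14, 24), (16, 44), (17, 89)])
v18: WRITE b=70  (b history now [(3, 66), (4, 4), (5, 31), (8, 44), (9, 58), (10, 15), (13, 52), (15, 11), (18, 70)])
v19: WRITE a=18  (a history now [(1, 77), (2, 84), (6, 51), (7, 59), (11, 3), (12, 57), (14, 24), (16, 44), (17, 89), (19, 18)])
v20: WRITE b=67  (b history now [(3, 66), (4, 4), (5, 31), (8, 44), (9, 58), (10, 15), (13, 52), (15, 11), (18, 70), (20, 67)])
READ b @v12: history=[(3, 66), (4, 4), (5, 31), (8, 44), (9, 58), (10, 15), (13, 52), (15, 11), (18, 70), (20, 67)] -> pick v10 -> 15
READ b @v2: history=[(3, 66), (4, 4), (5, 31), (8, 44), (9, 58), (10, 15), (13, 52), (15, 11), (18, 70), (20, 67)] -> no version <= 2 -> NONE
v21: WRITE a=9  (a history now [(1, 77), (2, 84), (6, 51), (7, 59), (11, 3), (12, 57), (14, 24), (16, 44), (17, 89), (19, 18), (21, 9)])
v22: WRITE a=6  (a history now [(1, 77), (2, 84), (6, 51), (7, 59), (11, 3), (12, 57), (14, 24), (16, 44), (17, 89), (19, 18), (21, 9), (22, 6)])
READ b @v16: history=[(3, 66), (4, 4), (5, 31), (8, 44), (9, 58), (10, 15), (13, 52), (15, 11), (18, 70), (20, 67)] -> pick v15 -> 11
v23: WRITE b=5  (b history now [(3, 66), (4, 4), (5, 31), (8, 44), (9, 58), (10, 15), (13, 52), (15, 11), (18, 70), (20, 67), (23, 5)])
v24: WRITE a=43  (a history now [(1, 77), (2, 84), (6, 51), (7, 59), (11, 3), (12, 57), (14, 24), (16, 44), (17, 89), (19, 18), (21, 9), (22, 6), (24, 43)])
v25: WRITE b=5  (b history now [(3, 66), (4, 4), (5, 31), (8, 44), (9, 58), (10, 15), (13, 52), (15, 11), (18, 70), (20, 67), (23, 5), (25, 5)])
v26: WRITE a=26  (a history now [(1, 77), (2, 84), (6, 51), (7, 59), (11, 3), (12, 57), (14, 24), (16, 44), (17, 89), (19, 18), (21, 9), (22, 6), (24, 43), (26, 26)])
v27: WRITE b=82  (b history now [(3, 66), (4, 4), (5, 31), (8, 44), (9, 58), (10, 15), (13, 52), (15, 11), (18, 70), (20, 67), (23, 5), (25, 5), (27, 82)])
v28: WRITE b=20  (b history now [(3, 66), (4, 4), (5, 31), (8, 44), (9, 58), (10, 15), (13, 52), (15, 11), (18, 70), (20, 67), (23, 5), (25, 5), (27, 82), (28, 20)])
v29: WRITE b=15  (b history now [(3, 66), (4, 4), (5, 31), (8, 44), (9, 58), (10, 15), (13, 52), (15, 11), (18, 70), (20, 67), (23, 5), (25, 5), (27, 82), (28, 20), (29, 15)])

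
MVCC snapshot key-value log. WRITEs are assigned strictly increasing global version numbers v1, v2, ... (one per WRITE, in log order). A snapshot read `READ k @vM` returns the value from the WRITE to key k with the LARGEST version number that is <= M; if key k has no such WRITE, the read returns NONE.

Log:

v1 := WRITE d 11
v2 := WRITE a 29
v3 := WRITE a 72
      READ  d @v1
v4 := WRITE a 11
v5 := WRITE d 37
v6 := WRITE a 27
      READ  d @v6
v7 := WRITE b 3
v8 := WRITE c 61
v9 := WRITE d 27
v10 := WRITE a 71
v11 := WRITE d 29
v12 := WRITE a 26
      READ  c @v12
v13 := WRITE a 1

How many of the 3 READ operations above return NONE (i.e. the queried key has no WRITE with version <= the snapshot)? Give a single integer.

Answer: 0

Derivation:
v1: WRITE d=11  (d history now [(1, 11)])
v2: WRITE a=29  (a history now [(2, 29)])
v3: WRITE a=72  (a history now [(2, 29), (3, 72)])
READ d @v1: history=[(1, 11)] -> pick v1 -> 11
v4: WRITE a=11  (a history now [(2, 29), (3, 72), (4, 11)])
v5: WRITE d=37  (d history now [(1, 11), (5, 37)])
v6: WRITE a=27  (a history now [(2, 29), (3, 72), (4, 11), (6, 27)])
READ d @v6: history=[(1, 11), (5, 37)] -> pick v5 -> 37
v7: WRITE b=3  (b history now [(7, 3)])
v8: WRITE c=61  (c history now [(8, 61)])
v9: WRITE d=27  (d history now [(1, 11), (5, 37), (9, 27)])
v10: WRITE a=71  (a history now [(2, 29), (3, 72), (4, 11), (6, 27), (10, 71)])
v11: WRITE d=29  (d history now [(1, 11), (5, 37), (9, 27), (11, 29)])
v12: WRITE a=26  (a history now [(2, 29), (3, 72), (4, 11), (6, 27), (10, 71), (12, 26)])
READ c @v12: history=[(8, 61)] -> pick v8 -> 61
v13: WRITE a=1  (a history now [(2, 29), (3, 72), (4, 11), (6, 27), (10, 71), (12, 26), (13, 1)])
Read results in order: ['11', '37', '61']
NONE count = 0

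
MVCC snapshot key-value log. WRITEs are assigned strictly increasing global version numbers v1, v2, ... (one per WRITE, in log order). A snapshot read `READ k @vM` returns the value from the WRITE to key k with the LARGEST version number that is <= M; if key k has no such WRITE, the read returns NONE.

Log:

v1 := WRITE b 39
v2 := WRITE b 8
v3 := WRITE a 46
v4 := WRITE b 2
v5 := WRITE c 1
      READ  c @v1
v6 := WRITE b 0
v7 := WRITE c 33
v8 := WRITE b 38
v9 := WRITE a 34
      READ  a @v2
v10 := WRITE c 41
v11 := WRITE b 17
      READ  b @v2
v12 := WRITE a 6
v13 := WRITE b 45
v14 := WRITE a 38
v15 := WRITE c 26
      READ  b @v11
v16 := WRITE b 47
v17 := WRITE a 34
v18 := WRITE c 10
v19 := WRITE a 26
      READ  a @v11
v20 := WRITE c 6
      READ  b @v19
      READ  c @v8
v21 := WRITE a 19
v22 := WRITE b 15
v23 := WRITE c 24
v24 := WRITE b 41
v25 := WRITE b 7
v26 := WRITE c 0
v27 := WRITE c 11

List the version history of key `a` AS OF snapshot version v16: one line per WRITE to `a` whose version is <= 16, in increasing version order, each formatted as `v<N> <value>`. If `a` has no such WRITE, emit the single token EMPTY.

Scan writes for key=a with version <= 16:
  v1 WRITE b 39 -> skip
  v2 WRITE b 8 -> skip
  v3 WRITE a 46 -> keep
  v4 WRITE b 2 -> skip
  v5 WRITE c 1 -> skip
  v6 WRITE b 0 -> skip
  v7 WRITE c 33 -> skip
  v8 WRITE b 38 -> skip
  v9 WRITE a 34 -> keep
  v10 WRITE c 41 -> skip
  v11 WRITE b 17 -> skip
  v12 WRITE a 6 -> keep
  v13 WRITE b 45 -> skip
  v14 WRITE a 38 -> keep
  v15 WRITE c 26 -> skip
  v16 WRITE b 47 -> skip
  v17 WRITE a 34 -> drop (> snap)
  v18 WRITE c 10 -> skip
  v19 WRITE a 26 -> drop (> snap)
  v20 WRITE c 6 -> skip
  v21 WRITE a 19 -> drop (> snap)
  v22 WRITE b 15 -> skip
  v23 WRITE c 24 -> skip
  v24 WRITE b 41 -> skip
  v25 WRITE b 7 -> skip
  v26 WRITE c 0 -> skip
  v27 WRITE c 11 -> skip
Collected: [(3, 46), (9, 34), (12, 6), (14, 38)]

Answer: v3 46
v9 34
v12 6
v14 38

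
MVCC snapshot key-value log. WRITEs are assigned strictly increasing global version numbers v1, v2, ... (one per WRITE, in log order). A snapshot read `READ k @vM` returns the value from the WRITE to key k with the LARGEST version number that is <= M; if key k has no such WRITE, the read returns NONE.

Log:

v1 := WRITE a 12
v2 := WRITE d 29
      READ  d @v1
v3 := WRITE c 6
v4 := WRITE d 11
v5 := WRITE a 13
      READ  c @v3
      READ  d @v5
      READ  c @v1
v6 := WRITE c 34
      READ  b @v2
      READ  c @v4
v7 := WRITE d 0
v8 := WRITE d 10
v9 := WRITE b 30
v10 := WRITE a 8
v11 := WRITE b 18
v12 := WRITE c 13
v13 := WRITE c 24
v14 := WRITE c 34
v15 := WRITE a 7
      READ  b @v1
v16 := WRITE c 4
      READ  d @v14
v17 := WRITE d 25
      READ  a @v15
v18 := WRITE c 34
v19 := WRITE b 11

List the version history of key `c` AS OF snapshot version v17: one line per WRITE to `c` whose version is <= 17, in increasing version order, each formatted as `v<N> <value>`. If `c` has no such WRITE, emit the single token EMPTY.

Scan writes for key=c with version <= 17:
  v1 WRITE a 12 -> skip
  v2 WRITE d 29 -> skip
  v3 WRITE c 6 -> keep
  v4 WRITE d 11 -> skip
  v5 WRITE a 13 -> skip
  v6 WRITE c 34 -> keep
  v7 WRITE d 0 -> skip
  v8 WRITE d 10 -> skip
  v9 WRITE b 30 -> skip
  v10 WRITE a 8 -> skip
  v11 WRITE b 18 -> skip
  v12 WRITE c 13 -> keep
  v13 WRITE c 24 -> keep
  v14 WRITE c 34 -> keep
  v15 WRITE a 7 -> skip
  v16 WRITE c 4 -> keep
  v17 WRITE d 25 -> skip
  v18 WRITE c 34 -> drop (> snap)
  v19 WRITE b 11 -> skip
Collected: [(3, 6), (6, 34), (12, 13), (13, 24), (14, 34), (16, 4)]

Answer: v3 6
v6 34
v12 13
v13 24
v14 34
v16 4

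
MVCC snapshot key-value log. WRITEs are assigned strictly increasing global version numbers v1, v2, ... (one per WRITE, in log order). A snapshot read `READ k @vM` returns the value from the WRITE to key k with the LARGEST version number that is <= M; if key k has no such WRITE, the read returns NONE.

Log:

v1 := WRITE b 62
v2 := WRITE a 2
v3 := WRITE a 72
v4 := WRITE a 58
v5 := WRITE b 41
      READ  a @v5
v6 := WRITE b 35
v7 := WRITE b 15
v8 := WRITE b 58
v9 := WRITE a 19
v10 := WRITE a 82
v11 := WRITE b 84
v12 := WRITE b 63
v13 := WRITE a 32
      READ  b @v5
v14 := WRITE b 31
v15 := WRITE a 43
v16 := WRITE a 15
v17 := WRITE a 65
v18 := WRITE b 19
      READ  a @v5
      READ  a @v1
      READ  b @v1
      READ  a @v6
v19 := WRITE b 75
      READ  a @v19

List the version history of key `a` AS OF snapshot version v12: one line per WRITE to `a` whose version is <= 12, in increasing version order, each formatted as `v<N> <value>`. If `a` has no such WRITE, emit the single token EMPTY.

Scan writes for key=a with version <= 12:
  v1 WRITE b 62 -> skip
  v2 WRITE a 2 -> keep
  v3 WRITE a 72 -> keep
  v4 WRITE a 58 -> keep
  v5 WRITE b 41 -> skip
  v6 WRITE b 35 -> skip
  v7 WRITE b 15 -> skip
  v8 WRITE b 58 -> skip
  v9 WRITE a 19 -> keep
  v10 WRITE a 82 -> keep
  v11 WRITE b 84 -> skip
  v12 WRITE b 63 -> skip
  v13 WRITE a 32 -> drop (> snap)
  v14 WRITE b 31 -> skip
  v15 WRITE a 43 -> drop (> snap)
  v16 WRITE a 15 -> drop (> snap)
  v17 WRITE a 65 -> drop (> snap)
  v18 WRITE b 19 -> skip
  v19 WRITE b 75 -> skip
Collected: [(2, 2), (3, 72), (4, 58), (9, 19), (10, 82)]

Answer: v2 2
v3 72
v4 58
v9 19
v10 82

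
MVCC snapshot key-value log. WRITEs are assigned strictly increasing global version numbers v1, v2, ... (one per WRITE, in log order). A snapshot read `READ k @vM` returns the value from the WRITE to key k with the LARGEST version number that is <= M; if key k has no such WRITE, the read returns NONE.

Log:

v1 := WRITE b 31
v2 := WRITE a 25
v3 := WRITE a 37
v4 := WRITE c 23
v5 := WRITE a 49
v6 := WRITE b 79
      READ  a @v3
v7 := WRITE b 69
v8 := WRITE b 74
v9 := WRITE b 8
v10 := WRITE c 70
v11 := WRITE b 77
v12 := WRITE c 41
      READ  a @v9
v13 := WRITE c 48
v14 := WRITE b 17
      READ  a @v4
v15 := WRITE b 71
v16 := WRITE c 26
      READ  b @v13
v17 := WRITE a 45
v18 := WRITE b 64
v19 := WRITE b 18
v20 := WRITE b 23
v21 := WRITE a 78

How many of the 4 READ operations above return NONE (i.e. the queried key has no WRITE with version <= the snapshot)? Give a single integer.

Answer: 0

Derivation:
v1: WRITE b=31  (b history now [(1, 31)])
v2: WRITE a=25  (a history now [(2, 25)])
v3: WRITE a=37  (a history now [(2, 25), (3, 37)])
v4: WRITE c=23  (c history now [(4, 23)])
v5: WRITE a=49  (a history now [(2, 25), (3, 37), (5, 49)])
v6: WRITE b=79  (b history now [(1, 31), (6, 79)])
READ a @v3: history=[(2, 25), (3, 37), (5, 49)] -> pick v3 -> 37
v7: WRITE b=69  (b history now [(1, 31), (6, 79), (7, 69)])
v8: WRITE b=74  (b history now [(1, 31), (6, 79), (7, 69), (8, 74)])
v9: WRITE b=8  (b history now [(1, 31), (6, 79), (7, 69), (8, 74), (9, 8)])
v10: WRITE c=70  (c history now [(4, 23), (10, 70)])
v11: WRITE b=77  (b history now [(1, 31), (6, 79), (7, 69), (8, 74), (9, 8), (11, 77)])
v12: WRITE c=41  (c history now [(4, 23), (10, 70), (12, 41)])
READ a @v9: history=[(2, 25), (3, 37), (5, 49)] -> pick v5 -> 49
v13: WRITE c=48  (c history now [(4, 23), (10, 70), (12, 41), (13, 48)])
v14: WRITE b=17  (b history now [(1, 31), (6, 79), (7, 69), (8, 74), (9, 8), (11, 77), (14, 17)])
READ a @v4: history=[(2, 25), (3, 37), (5, 49)] -> pick v3 -> 37
v15: WRITE b=71  (b history now [(1, 31), (6, 79), (7, 69), (8, 74), (9, 8), (11, 77), (14, 17), (15, 71)])
v16: WRITE c=26  (c history now [(4, 23), (10, 70), (12, 41), (13, 48), (16, 26)])
READ b @v13: history=[(1, 31), (6, 79), (7, 69), (8, 74), (9, 8), (11, 77), (14, 17), (15, 71)] -> pick v11 -> 77
v17: WRITE a=45  (a history now [(2, 25), (3, 37), (5, 49), (17, 45)])
v18: WRITE b=64  (b history now [(1, 31), (6, 79), (7, 69), (8, 74), (9, 8), (11, 77), (14, 17), (15, 71), (18, 64)])
v19: WRITE b=18  (b history now [(1, 31), (6, 79), (7, 69), (8, 74), (9, 8), (11, 77), (14, 17), (15, 71), (18, 64), (19, 18)])
v20: WRITE b=23  (b history now [(1, 31), (6, 79), (7, 69), (8, 74), (9, 8), (11, 77), (14, 17), (15, 71), (18, 64), (19, 18), (20, 23)])
v21: WRITE a=78  (a history now [(2, 25), (3, 37), (5, 49), (17, 45), (21, 78)])
Read results in order: ['37', '49', '37', '77']
NONE count = 0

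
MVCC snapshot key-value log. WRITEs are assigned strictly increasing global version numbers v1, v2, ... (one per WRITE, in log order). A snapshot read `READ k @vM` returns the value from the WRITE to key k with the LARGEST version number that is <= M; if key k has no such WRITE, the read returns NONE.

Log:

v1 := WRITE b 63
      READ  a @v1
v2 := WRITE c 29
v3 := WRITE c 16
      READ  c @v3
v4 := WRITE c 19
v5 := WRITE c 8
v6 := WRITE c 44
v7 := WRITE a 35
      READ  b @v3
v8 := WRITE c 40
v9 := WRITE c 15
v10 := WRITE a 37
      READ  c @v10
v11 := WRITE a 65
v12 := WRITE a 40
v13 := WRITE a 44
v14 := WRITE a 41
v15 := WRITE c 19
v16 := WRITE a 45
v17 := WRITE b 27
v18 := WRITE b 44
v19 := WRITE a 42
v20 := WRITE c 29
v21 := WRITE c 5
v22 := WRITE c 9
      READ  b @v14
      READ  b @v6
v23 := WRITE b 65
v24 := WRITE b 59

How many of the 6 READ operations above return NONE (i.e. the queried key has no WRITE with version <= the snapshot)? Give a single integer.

v1: WRITE b=63  (b history now [(1, 63)])
READ a @v1: history=[] -> no version <= 1 -> NONE
v2: WRITE c=29  (c history now [(2, 29)])
v3: WRITE c=16  (c history now [(2, 29), (3, 16)])
READ c @v3: history=[(2, 29), (3, 16)] -> pick v3 -> 16
v4: WRITE c=19  (c history now [(2, 29), (3, 16), (4, 19)])
v5: WRITE c=8  (c history now [(2, 29), (3, 16), (4, 19), (5, 8)])
v6: WRITE c=44  (c history now [(2, 29), (3, 16), (4, 19), (5, 8), (6, 44)])
v7: WRITE a=35  (a history now [(7, 35)])
READ b @v3: history=[(1, 63)] -> pick v1 -> 63
v8: WRITE c=40  (c history now [(2, 29), (3, 16), (4, 19), (5, 8), (6, 44), (8, 40)])
v9: WRITE c=15  (c history now [(2, 29), (3, 16), (4, 19), (5, 8), (6, 44), (8, 40), (9, 15)])
v10: WRITE a=37  (a history now [(7, 35), (10, 37)])
READ c @v10: history=[(2, 29), (3, 16), (4, 19), (5, 8), (6, 44), (8, 40), (9, 15)] -> pick v9 -> 15
v11: WRITE a=65  (a history now [(7, 35), (10, 37), (11, 65)])
v12: WRITE a=40  (a history now [(7, 35), (10, 37), (11, 65), (12, 40)])
v13: WRITE a=44  (a history now [(7, 35), (10, 37), (11, 65), (12, 40), (13, 44)])
v14: WRITE a=41  (a history now [(7, 35), (10, 37), (11, 65), (12, 40), (13, 44), (14, 41)])
v15: WRITE c=19  (c history now [(2, 29), (3, 16), (4, 19), (5, 8), (6, 44), (8, 40), (9, 15), (15, 19)])
v16: WRITE a=45  (a history now [(7, 35), (10, 37), (11, 65), (12, 40), (13, 44), (14, 41), (16, 45)])
v17: WRITE b=27  (b history now [(1, 63), (17, 27)])
v18: WRITE b=44  (b history now [(1, 63), (17, 27), (18, 44)])
v19: WRITE a=42  (a history now [(7, 35), (10, 37), (11, 65), (12, 40), (13, 44), (14, 41), (16, 45), (19, 42)])
v20: WRITE c=29  (c history now [(2, 29), (3, 16), (4, 19), (5, 8), (6, 44), (8, 40), (9, 15), (15, 19), (20, 29)])
v21: WRITE c=5  (c history now [(2, 29), (3, 16), (4, 19), (5, 8), (6, 44), (8, 40), (9, 15), (15, 19), (20, 29), (21, 5)])
v22: WRITE c=9  (c history now [(2, 29), (3, 16), (4, 19), (5, 8), (6, 44), (8, 40), (9, 15), (15, 19), (20, 29), (21, 5), (22, 9)])
READ b @v14: history=[(1, 63), (17, 27), (18, 44)] -> pick v1 -> 63
READ b @v6: history=[(1, 63), (17, 27), (18, 44)] -> pick v1 -> 63
v23: WRITE b=65  (b history now [(1, 63), (17, 27), (18, 44), (23, 65)])
v24: WRITE b=59  (b history now [(1, 63), (17, 27), (18, 44), (23, 65), (24, 59)])
Read results in order: ['NONE', '16', '63', '15', '63', '63']
NONE count = 1

Answer: 1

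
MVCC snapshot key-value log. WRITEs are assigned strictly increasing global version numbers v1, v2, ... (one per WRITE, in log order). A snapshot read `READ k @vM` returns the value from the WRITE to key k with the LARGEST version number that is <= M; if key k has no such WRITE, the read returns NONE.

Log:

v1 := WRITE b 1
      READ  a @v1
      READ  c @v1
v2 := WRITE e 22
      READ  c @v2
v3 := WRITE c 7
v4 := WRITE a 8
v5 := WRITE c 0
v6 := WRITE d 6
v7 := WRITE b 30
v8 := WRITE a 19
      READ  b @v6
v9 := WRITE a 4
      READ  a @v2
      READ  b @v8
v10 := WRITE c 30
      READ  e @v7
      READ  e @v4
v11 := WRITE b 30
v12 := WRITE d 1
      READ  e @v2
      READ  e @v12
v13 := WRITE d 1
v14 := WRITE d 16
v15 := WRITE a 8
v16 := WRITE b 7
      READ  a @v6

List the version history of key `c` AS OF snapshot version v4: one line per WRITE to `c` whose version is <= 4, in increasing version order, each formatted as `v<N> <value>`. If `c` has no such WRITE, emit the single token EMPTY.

Scan writes for key=c with version <= 4:
  v1 WRITE b 1 -> skip
  v2 WRITE e 22 -> skip
  v3 WRITE c 7 -> keep
  v4 WRITE a 8 -> skip
  v5 WRITE c 0 -> drop (> snap)
  v6 WRITE d 6 -> skip
  v7 WRITE b 30 -> skip
  v8 WRITE a 19 -> skip
  v9 WRITE a 4 -> skip
  v10 WRITE c 30 -> drop (> snap)
  v11 WRITE b 30 -> skip
  v12 WRITE d 1 -> skip
  v13 WRITE d 1 -> skip
  v14 WRITE d 16 -> skip
  v15 WRITE a 8 -> skip
  v16 WRITE b 7 -> skip
Collected: [(3, 7)]

Answer: v3 7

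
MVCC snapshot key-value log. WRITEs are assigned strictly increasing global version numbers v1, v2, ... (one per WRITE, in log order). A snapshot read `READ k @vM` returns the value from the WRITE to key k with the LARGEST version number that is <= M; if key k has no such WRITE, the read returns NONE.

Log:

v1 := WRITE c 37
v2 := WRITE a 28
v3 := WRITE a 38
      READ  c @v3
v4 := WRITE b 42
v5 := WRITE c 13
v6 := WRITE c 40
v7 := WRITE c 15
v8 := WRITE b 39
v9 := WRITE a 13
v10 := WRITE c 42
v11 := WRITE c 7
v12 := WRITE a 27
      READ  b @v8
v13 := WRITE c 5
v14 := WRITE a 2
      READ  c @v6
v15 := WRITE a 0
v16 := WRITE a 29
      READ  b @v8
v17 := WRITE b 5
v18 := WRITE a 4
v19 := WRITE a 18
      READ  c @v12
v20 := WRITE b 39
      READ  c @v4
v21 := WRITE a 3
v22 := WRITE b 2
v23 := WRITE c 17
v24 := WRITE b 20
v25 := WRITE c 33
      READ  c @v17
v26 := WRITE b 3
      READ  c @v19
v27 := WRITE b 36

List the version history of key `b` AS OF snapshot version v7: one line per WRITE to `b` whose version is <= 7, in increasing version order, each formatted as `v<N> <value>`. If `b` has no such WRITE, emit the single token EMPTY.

Answer: v4 42

Derivation:
Scan writes for key=b with version <= 7:
  v1 WRITE c 37 -> skip
  v2 WRITE a 28 -> skip
  v3 WRITE a 38 -> skip
  v4 WRITE b 42 -> keep
  v5 WRITE c 13 -> skip
  v6 WRITE c 40 -> skip
  v7 WRITE c 15 -> skip
  v8 WRITE b 39 -> drop (> snap)
  v9 WRITE a 13 -> skip
  v10 WRITE c 42 -> skip
  v11 WRITE c 7 -> skip
  v12 WRITE a 27 -> skip
  v13 WRITE c 5 -> skip
  v14 WRITE a 2 -> skip
  v15 WRITE a 0 -> skip
  v16 WRITE a 29 -> skip
  v17 WRITE b 5 -> drop (> snap)
  v18 WRITE a 4 -> skip
  v19 WRITE a 18 -> skip
  v20 WRITE b 39 -> drop (> snap)
  v21 WRITE a 3 -> skip
  v22 WRITE b 2 -> drop (> snap)
  v23 WRITE c 17 -> skip
  v24 WRITE b 20 -> drop (> snap)
  v25 WRITE c 33 -> skip
  v26 WRITE b 3 -> drop (> snap)
  v27 WRITE b 36 -> drop (> snap)
Collected: [(4, 42)]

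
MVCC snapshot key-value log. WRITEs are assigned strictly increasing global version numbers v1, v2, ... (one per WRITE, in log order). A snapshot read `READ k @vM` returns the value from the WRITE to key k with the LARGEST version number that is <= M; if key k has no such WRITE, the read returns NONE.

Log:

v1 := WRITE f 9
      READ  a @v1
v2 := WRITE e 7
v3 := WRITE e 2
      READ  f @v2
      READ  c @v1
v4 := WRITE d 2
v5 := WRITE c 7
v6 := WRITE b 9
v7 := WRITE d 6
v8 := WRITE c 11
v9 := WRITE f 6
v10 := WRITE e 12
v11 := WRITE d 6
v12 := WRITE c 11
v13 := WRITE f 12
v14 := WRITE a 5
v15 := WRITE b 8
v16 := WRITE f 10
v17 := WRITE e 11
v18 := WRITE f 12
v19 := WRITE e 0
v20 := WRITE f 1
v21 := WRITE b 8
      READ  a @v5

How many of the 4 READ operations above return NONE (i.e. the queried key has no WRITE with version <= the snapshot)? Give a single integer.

v1: WRITE f=9  (f history now [(1, 9)])
READ a @v1: history=[] -> no version <= 1 -> NONE
v2: WRITE e=7  (e history now [(2, 7)])
v3: WRITE e=2  (e history now [(2, 7), (3, 2)])
READ f @v2: history=[(1, 9)] -> pick v1 -> 9
READ c @v1: history=[] -> no version <= 1 -> NONE
v4: WRITE d=2  (d history now [(4, 2)])
v5: WRITE c=7  (c history now [(5, 7)])
v6: WRITE b=9  (b history now [(6, 9)])
v7: WRITE d=6  (d history now [(4, 2), (7, 6)])
v8: WRITE c=11  (c history now [(5, 7), (8, 11)])
v9: WRITE f=6  (f history now [(1, 9), (9, 6)])
v10: WRITE e=12  (e history now [(2, 7), (3, 2), (10, 12)])
v11: WRITE d=6  (d history now [(4, 2), (7, 6), (11, 6)])
v12: WRITE c=11  (c history now [(5, 7), (8, 11), (12, 11)])
v13: WRITE f=12  (f history now [(1, 9), (9, 6), (13, 12)])
v14: WRITE a=5  (a history now [(14, 5)])
v15: WRITE b=8  (b history now [(6, 9), (15, 8)])
v16: WRITE f=10  (f history now [(1, 9), (9, 6), (13, 12), (16, 10)])
v17: WRITE e=11  (e history now [(2, 7), (3, 2), (10, 12), (17, 11)])
v18: WRITE f=12  (f history now [(1, 9), (9, 6), (13, 12), (16, 10), (18, 12)])
v19: WRITE e=0  (e history now [(2, 7), (3, 2), (10, 12), (17, 11), (19, 0)])
v20: WRITE f=1  (f history now [(1, 9), (9, 6), (13, 12), (16, 10), (18, 12), (20, 1)])
v21: WRITE b=8  (b history now [(6, 9), (15, 8), (21, 8)])
READ a @v5: history=[(14, 5)] -> no version <= 5 -> NONE
Read results in order: ['NONE', '9', 'NONE', 'NONE']
NONE count = 3

Answer: 3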